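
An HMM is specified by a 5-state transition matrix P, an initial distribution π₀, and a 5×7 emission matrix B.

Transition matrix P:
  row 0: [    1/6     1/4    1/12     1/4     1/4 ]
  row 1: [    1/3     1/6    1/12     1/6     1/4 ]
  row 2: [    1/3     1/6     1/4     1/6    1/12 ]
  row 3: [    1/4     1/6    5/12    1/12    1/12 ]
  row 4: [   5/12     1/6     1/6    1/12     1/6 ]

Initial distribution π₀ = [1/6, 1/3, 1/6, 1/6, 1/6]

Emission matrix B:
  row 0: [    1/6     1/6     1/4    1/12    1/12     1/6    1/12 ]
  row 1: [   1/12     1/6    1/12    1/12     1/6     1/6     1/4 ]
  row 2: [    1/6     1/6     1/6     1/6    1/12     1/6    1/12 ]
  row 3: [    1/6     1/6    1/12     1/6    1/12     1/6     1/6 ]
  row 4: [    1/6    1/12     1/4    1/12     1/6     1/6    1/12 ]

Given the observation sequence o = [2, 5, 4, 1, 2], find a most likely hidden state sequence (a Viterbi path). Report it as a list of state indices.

path = [4, 0, 4, 0, 4]

t=0: δ = [4.167e-02, 2.778e-02, 2.778e-02, 1.389e-02, 4.167e-02]  (obs o_0=2)
t=1: δ = [2.894e-03, 1.736e-03, 1.157e-03, 1.736e-03, 1.736e-03]  ψ = [4, 0, 2, 0, 0]  (obs o_1=5)
t=2: δ = [6.028e-05, 1.206e-04, 6.028e-05, 6.028e-05, 1.206e-04]  ψ = [4, 0, 3, 0, 0]  (obs o_2=4)
t=3: δ = [8.372e-06, 3.349e-06, 4.186e-06, 3.349e-06, 2.512e-06]  ψ = [4, 1, 3, 1, 1]  (obs o_3=1)
t=4: δ = [3.489e-07, 1.744e-07, 2.326e-07, 1.744e-07, 5.233e-07]  ψ = [0, 0, 3, 0, 0]  (obs o_4=2)
backtrack: best end state = 4; path = [4, 0, 4, 0, 4]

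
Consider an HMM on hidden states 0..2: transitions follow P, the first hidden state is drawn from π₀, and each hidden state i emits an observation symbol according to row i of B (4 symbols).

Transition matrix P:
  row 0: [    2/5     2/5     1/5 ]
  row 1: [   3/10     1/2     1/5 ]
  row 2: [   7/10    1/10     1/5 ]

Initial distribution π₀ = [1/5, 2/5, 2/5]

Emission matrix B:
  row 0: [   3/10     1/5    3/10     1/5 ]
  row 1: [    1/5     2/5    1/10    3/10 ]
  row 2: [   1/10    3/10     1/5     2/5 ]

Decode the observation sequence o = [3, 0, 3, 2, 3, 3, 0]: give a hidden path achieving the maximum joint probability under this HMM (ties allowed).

t=0: δ = [4.000e-02, 1.200e-01, 1.600e-01]  (obs o_0=3)
t=1: δ = [3.360e-02, 1.200e-02, 3.200e-03]  ψ = [2, 1, 2]  (obs o_1=0)
t=2: δ = [2.688e-03, 4.032e-03, 2.688e-03]  ψ = [0, 0, 0]  (obs o_2=3)
t=3: δ = [5.645e-04, 2.016e-04, 1.613e-04]  ψ = [2, 1, 1]  (obs o_3=2)
t=4: δ = [4.516e-05, 6.774e-05, 4.516e-05]  ψ = [0, 0, 0]  (obs o_4=3)
t=5: δ = [6.322e-06, 1.016e-05, 5.419e-06]  ψ = [2, 1, 1]  (obs o_5=3)
t=6: δ = [1.138e-06, 1.016e-06, 2.032e-07]  ψ = [2, 1, 1]  (obs o_6=0)
backtrack: best end state = 0; path = [2, 0, 2, 0, 1, 2, 0]

path = [2, 0, 2, 0, 1, 2, 0]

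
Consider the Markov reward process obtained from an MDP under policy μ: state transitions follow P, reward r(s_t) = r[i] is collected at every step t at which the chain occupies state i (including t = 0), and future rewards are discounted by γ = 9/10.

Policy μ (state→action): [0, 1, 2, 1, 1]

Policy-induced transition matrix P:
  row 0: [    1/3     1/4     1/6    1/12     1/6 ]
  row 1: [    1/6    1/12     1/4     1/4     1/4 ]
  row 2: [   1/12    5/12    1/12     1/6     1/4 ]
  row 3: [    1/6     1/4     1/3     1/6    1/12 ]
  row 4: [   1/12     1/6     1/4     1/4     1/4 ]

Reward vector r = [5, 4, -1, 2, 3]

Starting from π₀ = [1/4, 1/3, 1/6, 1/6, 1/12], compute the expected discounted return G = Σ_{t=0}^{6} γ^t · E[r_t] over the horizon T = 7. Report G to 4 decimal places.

t=0: π = [0.2500, 0.3333, 0.1667, 0.1667, 0.0833], E[r] = 3.0000, γ^t·E[r] = 3.000000, running G = 3.000000
t=1: π = [0.1875, 0.2153, 0.2153, 0.1806, 0.2014], E[r] = 2.5486, γ^t·E[r] = 2.293750, running G = 5.293750
t=2: π = [0.1632, 0.2332, 0.2135, 0.1858, 0.2043], E[r] = 2.5197, γ^t·E[r] = 2.040938, running G = 7.334688
t=3: π = [0.1590, 0.2297, 0.2163, 0.1895, 0.2054], E[r] = 2.4931, γ^t·E[r] = 1.817473, running G = 9.152160
t=4: π = [0.1580, 0.2306, 0.2165, 0.1897, 0.2052], E[r] = 2.4911, γ^t·E[r] = 1.634389, running G = 10.786549
t=5: π = [0.1579, 0.2305, 0.2166, 0.1898, 0.2052], E[r] = 2.4902, γ^t·E[r] = 1.470465, running G = 12.257013
t=6: π = [0.1578, 0.2306, 0.2166, 0.1898, 0.2052], E[r] = 2.4901, γ^t·E[r] = 1.323354, running G = 13.580367

G = 13.5804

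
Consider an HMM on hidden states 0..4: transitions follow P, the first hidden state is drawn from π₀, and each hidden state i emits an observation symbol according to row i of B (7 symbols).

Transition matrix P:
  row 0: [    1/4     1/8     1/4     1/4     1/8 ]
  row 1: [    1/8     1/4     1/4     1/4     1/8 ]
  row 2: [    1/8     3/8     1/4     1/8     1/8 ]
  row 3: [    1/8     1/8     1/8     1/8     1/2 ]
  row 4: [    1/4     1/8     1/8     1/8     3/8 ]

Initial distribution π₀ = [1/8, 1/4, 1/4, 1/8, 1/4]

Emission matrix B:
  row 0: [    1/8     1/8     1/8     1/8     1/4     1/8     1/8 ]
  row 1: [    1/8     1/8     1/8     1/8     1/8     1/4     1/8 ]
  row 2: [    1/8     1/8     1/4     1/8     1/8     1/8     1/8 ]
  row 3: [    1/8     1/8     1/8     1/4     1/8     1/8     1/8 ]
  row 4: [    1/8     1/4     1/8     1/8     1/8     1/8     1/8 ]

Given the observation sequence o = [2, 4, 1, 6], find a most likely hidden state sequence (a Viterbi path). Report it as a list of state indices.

t=0: δ = [1.562e-02, 3.125e-02, 6.250e-02, 1.562e-02, 3.125e-02]  (obs o_0=2)
t=1: δ = [1.953e-03, 2.930e-03, 1.953e-03, 9.766e-04, 1.465e-03]  ψ = [2, 2, 2, 1, 4]  (obs o_1=4)
t=2: δ = [6.104e-05, 9.155e-05, 9.155e-05, 9.155e-05, 1.373e-04]  ψ = [0, 1, 1, 1, 4]  (obs o_2=1)
t=3: δ = [4.292e-06, 4.292e-06, 2.861e-06, 2.861e-06, 6.437e-06]  ψ = [4, 2, 1, 1, 4]  (obs o_3=6)
backtrack: best end state = 4; path = [4, 4, 4, 4]

path = [4, 4, 4, 4]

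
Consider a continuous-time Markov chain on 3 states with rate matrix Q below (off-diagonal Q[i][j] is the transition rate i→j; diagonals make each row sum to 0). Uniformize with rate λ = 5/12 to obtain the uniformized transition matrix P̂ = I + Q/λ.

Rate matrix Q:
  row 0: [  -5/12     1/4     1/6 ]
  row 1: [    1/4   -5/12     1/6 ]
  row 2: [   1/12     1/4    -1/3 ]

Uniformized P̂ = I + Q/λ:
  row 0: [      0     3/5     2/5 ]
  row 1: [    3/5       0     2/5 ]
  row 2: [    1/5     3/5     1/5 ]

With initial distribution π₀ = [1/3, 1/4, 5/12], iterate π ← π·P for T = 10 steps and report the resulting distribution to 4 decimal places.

t=0: π = [0.3333, 0.2500, 0.4167]
t=1: π = [0.2333, 0.4500, 0.3167]
t=2: π = [0.3333, 0.3300, 0.3367]
t=3: π = [0.2653, 0.4020, 0.3327]
t=4: π = [0.3077, 0.3588, 0.3335]
t=5: π = [0.2820, 0.3847, 0.3333]
t=6: π = [0.2975, 0.3692, 0.3333]
t=7: π = [0.2882, 0.3785, 0.3333]
t=8: π = [0.2938, 0.3729, 0.3333]
t=9: π = [0.2904, 0.3763, 0.3333]
t=10: π = [0.2924, 0.3742, 0.3333]

π = [0.2924, 0.3742, 0.3333]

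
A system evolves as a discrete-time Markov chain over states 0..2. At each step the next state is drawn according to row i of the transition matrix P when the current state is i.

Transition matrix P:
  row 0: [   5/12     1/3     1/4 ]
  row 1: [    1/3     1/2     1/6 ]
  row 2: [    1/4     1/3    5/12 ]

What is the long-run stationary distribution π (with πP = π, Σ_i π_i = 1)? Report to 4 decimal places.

Balance equations π_j = Σ_i π_i·P[i][j]:
  π_0 = 5/12·π_0 + 1/3·π_1 + 1/4·π_2
  π_1 = 1/3·π_0 + 1/2·π_1 + 1/3·π_2
  normalize: π_0 + π_1 + π_2 = 1
Solving the linear system gives exactly π = [17/50, 2/5, 13/50].

π = [0.3400, 0.4000, 0.2600]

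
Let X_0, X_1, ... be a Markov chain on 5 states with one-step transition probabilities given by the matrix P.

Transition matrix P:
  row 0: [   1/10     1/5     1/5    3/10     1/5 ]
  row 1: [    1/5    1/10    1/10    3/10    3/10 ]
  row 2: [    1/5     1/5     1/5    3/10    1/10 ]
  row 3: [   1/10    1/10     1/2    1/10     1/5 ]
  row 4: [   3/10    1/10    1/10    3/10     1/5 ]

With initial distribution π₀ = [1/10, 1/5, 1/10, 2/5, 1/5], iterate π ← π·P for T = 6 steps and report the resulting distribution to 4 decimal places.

t=0: π = [0.1000, 0.2000, 0.1000, 0.4000, 0.2000]
t=1: π = [0.1700, 0.1200, 0.2800, 0.2200, 0.2100]
t=2: π = [0.1820, 0.1450, 0.2330, 0.2560, 0.1840]
t=3: π = [0.1746, 0.1415, 0.2439, 0.2488, 0.1912]
t=4: π = [0.1768, 0.1419, 0.2414, 0.2502, 0.1898]
t=5: π = [0.1763, 0.1418, 0.2419, 0.2500, 0.1900]
t=6: π = [0.1764, 0.1418, 0.2418, 0.2500, 0.1900]

π = [0.1764, 0.1418, 0.2418, 0.2500, 0.1900]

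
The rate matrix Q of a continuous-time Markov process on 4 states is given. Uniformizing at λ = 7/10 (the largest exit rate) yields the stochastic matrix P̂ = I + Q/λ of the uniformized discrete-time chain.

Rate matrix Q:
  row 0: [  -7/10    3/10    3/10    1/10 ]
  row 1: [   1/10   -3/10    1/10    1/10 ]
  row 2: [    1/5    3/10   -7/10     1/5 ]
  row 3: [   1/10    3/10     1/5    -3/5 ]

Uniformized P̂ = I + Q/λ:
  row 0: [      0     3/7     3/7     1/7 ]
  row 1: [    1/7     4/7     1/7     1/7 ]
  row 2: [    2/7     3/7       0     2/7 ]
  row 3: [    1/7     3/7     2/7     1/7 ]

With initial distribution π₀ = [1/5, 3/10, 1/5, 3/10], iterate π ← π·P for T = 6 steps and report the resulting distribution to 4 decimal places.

π = [0.1480, 0.5000, 0.1830, 0.1691]

t=0: π = [0.2000, 0.3000, 0.2000, 0.3000]
t=1: π = [0.1429, 0.4714, 0.2143, 0.1714]
t=2: π = [0.1531, 0.4959, 0.1776, 0.1735]
t=3: π = [0.1464, 0.4994, 0.1860, 0.1682]
t=4: π = [0.1485, 0.4999, 0.1821, 0.1694]
t=5: π = [0.1477, 0.5000, 0.1835, 0.1689]
t=6: π = [0.1480, 0.5000, 0.1830, 0.1691]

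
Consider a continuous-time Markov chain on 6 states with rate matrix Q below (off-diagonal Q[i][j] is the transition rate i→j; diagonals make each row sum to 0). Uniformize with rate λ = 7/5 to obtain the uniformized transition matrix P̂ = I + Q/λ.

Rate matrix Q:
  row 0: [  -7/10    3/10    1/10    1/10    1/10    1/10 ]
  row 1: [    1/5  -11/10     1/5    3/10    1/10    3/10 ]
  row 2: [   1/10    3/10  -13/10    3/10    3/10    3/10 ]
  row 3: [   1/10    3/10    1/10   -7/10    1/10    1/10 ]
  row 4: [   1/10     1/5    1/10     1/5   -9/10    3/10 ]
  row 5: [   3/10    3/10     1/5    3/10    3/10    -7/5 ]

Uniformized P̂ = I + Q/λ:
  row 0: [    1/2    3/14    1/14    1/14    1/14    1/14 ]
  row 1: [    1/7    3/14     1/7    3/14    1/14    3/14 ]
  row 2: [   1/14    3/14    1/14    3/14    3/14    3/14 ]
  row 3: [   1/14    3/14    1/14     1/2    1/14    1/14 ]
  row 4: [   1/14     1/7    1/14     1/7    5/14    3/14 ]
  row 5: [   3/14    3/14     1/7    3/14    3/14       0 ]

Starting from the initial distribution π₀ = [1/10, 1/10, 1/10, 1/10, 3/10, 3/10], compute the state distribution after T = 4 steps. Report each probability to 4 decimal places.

t=0: π = [0.1000, 0.1000, 0.1000, 0.1000, 0.3000, 0.3000]
t=1: π = [0.1643, 0.1929, 0.1000, 0.2071, 0.2143, 0.1214]
t=2: π = [0.1730, 0.1990, 0.0939, 0.2347, 0.1643, 0.1352]
t=3: π = [0.1791, 0.2026, 0.0953, 0.2449, 0.1511, 0.1271]
t=4: π = [0.1808, 0.2035, 0.0950, 0.2479, 0.1464, 0.1265]

π = [0.1808, 0.2035, 0.0950, 0.2479, 0.1464, 0.1265]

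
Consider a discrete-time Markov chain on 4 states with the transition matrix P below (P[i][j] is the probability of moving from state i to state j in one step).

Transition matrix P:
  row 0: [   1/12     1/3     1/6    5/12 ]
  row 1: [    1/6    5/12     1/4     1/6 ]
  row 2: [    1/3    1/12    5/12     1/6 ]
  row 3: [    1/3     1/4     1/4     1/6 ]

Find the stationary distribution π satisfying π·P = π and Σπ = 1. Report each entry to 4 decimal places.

π = [0.2310, 0.2677, 0.2769, 0.2244]

Balance equations π_j = Σ_i π_i·P[i][j]:
  π_0 = 1/12·π_0 + 1/6·π_1 + 1/3·π_2 + 1/3·π_3
  π_1 = 1/3·π_0 + 5/12·π_1 + 1/12·π_2 + 1/4·π_3
  π_2 = 1/6·π_0 + 1/4·π_1 + 5/12·π_2 + 1/4·π_3
  normalize: π_0 + π_1 + π_2 + π_3 = 1
Solving the linear system gives exactly π = [88/381, 34/127, 211/762, 57/254].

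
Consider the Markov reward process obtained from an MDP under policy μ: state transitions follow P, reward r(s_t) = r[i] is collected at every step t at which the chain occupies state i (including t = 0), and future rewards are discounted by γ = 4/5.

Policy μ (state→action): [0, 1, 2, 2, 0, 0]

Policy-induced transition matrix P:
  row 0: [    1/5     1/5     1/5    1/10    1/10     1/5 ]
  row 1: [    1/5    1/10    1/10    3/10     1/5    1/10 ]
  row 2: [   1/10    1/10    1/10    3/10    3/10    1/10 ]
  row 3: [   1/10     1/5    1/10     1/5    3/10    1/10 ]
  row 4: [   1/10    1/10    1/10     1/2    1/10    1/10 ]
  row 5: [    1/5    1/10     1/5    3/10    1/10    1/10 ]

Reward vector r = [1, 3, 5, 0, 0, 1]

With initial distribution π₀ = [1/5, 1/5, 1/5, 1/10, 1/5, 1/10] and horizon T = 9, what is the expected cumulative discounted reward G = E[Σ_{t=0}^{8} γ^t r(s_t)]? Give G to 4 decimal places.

G = 6.2629

t=0: π = [0.2000, 0.2000, 0.2000, 0.1000, 0.2000, 0.1000], E[r] = 1.9000, γ^t·E[r] = 1.900000, running G = 1.900000
t=1: π = [0.1500, 0.1300, 0.1300, 0.2900, 0.1800, 0.1200], E[r] = 1.3100, γ^t·E[r] = 1.048000, running G = 2.948000
t=2: π = [0.1400, 0.1440, 0.1270, 0.2770, 0.1970, 0.1150], E[r] = 1.3220, γ^t·E[r] = 0.846080, running G = 3.794080
t=3: π = [0.1399, 0.1417, 0.1255, 0.2837, 0.1952, 0.1140], E[r] = 1.3065, γ^t·E[r] = 0.668928, running G = 4.463008
t=4: π = [0.1396, 0.1424, 0.1254, 0.2827, 0.1960, 0.1140], E[r] = 1.3076, γ^t·E[r] = 0.535585, running G = 4.998593
t=5: π = [0.1396, 0.1422, 0.1254, 0.2830, 0.1959, 0.1140], E[r] = 1.3070, γ^t·E[r] = 0.428277, running G = 5.426870
t=6: π = [0.1396, 0.1423, 0.1254, 0.2830, 0.1959, 0.1140], E[r] = 1.3071, γ^t·E[r] = 0.342647, running G = 5.769516
t=7: π = [0.1396, 0.1423, 0.1254, 0.2830, 0.1959, 0.1140], E[r] = 1.3071, γ^t·E[r] = 0.274111, running G = 6.043627
t=8: π = [0.1396, 0.1423, 0.1254, 0.2830, 0.1959, 0.1140], E[r] = 1.3071, γ^t·E[r] = 0.219290, running G = 6.262917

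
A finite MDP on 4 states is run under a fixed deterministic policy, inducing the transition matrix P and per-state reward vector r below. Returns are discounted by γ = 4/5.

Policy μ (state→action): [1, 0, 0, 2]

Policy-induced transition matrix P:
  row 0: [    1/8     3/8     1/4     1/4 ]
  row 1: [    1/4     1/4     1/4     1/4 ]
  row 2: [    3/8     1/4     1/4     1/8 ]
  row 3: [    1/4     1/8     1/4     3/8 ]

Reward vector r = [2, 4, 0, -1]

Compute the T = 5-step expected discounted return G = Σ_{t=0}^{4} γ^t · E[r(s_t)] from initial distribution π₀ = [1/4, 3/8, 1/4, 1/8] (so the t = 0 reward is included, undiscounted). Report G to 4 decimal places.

G = 4.8964

t=0: π = [0.2500, 0.3750, 0.2500, 0.1250], E[r] = 1.8750, γ^t·E[r] = 1.875000, running G = 1.875000
t=1: π = [0.2500, 0.2656, 0.2500, 0.2344], E[r] = 1.3281, γ^t·E[r] = 1.062500, running G = 2.937500
t=2: π = [0.2500, 0.2520, 0.2500, 0.2480], E[r] = 1.2598, γ^t·E[r] = 0.806250, running G = 3.743750
t=3: π = [0.2500, 0.2502, 0.2500, 0.2498], E[r] = 1.2512, γ^t·E[r] = 0.640625, running G = 4.384375
t=4: π = [0.2500, 0.2500, 0.2500, 0.2500], E[r] = 1.2502, γ^t·E[r] = 0.512063, running G = 4.896438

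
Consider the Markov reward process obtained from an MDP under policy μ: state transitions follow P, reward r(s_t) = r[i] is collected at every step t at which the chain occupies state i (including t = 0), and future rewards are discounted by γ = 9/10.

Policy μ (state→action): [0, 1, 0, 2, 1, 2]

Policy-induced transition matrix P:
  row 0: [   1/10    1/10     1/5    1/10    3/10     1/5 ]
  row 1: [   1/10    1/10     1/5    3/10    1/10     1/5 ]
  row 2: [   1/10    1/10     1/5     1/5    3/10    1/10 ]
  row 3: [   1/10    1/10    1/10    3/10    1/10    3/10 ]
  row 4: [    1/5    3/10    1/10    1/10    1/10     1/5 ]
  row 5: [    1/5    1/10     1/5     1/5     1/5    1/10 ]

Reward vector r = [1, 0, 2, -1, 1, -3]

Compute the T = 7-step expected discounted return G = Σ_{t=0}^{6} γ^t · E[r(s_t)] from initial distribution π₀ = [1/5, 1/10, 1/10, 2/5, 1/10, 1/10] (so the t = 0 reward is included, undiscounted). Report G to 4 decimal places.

t=0: π = [0.2000, 0.1000, 0.1000, 0.4000, 0.1000, 0.1000], E[r] = -0.2000, γ^t·E[r] = -0.200000, running G = -0.200000
t=1: π = [0.1200, 0.1200, 0.1500, 0.2200, 0.1700, 0.2200], E[r] = -0.2900, γ^t·E[r] = -0.261000, running G = -0.461000
t=2: π = [0.1390, 0.1340, 0.1610, 0.2050, 0.1760, 0.1850], E[r] = -0.1230, γ^t·E[r] = -0.099630, running G = -0.560630
t=3: π = [0.1361, 0.1352, 0.1619, 0.2024, 0.1785, 0.1859], E[r] = -0.1217, γ^t·E[r] = -0.088719, running G = -0.649349
t=4: π = [0.1364, 0.1357, 0.1619, 0.2023, 0.1782, 0.1855], E[r] = -0.1202, γ^t·E[r] = -0.078883, running G = -0.728232
t=5: π = [0.1364, 0.1356, 0.1620, 0.2023, 0.1782, 0.1855], E[r] = -0.1203, γ^t·E[r] = -0.071055, running G = -0.799288
t=6: π = [0.1364, 0.1356, 0.1619, 0.2023, 0.1782, 0.1855], E[r] = -0.1203, γ^t·E[r] = -0.063951, running G = -0.863238

G = -0.8632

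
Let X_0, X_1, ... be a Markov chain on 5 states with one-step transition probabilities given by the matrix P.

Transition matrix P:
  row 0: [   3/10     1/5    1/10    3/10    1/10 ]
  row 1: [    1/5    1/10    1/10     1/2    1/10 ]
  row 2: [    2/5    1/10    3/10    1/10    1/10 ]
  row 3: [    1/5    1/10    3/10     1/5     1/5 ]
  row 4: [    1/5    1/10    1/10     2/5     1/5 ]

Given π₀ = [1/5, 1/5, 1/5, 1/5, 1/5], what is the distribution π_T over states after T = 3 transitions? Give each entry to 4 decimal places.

t=0: π = [0.2000, 0.2000, 0.2000, 0.2000, 0.2000]
t=1: π = [0.2600, 0.1200, 0.1800, 0.3000, 0.1400]
t=2: π = [0.2620, 0.1260, 0.1960, 0.2720, 0.1440]
t=3: π = [0.2654, 0.1262, 0.1936, 0.2732, 0.1416]

π = [0.2654, 0.1262, 0.1936, 0.2732, 0.1416]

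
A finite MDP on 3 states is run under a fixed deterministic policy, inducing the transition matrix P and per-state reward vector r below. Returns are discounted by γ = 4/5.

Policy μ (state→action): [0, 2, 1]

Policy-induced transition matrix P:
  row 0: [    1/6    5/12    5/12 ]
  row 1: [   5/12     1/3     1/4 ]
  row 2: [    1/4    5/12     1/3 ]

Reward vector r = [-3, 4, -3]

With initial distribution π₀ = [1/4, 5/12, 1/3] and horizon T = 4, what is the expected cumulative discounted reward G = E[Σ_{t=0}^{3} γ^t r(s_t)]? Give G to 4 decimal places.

t=0: π = [0.2500, 0.4167, 0.3333], E[r] = -0.0833, γ^t·E[r] = -0.083333, running G = -0.083333
t=1: π = [0.2986, 0.3819, 0.3194], E[r] = -0.3264, γ^t·E[r] = -0.261111, running G = -0.344444
t=2: π = [0.2888, 0.3848, 0.3264], E[r] = -0.3061, γ^t·E[r] = -0.195926, running G = -0.540370
t=3: π = [0.2901, 0.3846, 0.3253], E[r] = -0.3078, γ^t·E[r] = -0.157605, running G = -0.697975

G = -0.6980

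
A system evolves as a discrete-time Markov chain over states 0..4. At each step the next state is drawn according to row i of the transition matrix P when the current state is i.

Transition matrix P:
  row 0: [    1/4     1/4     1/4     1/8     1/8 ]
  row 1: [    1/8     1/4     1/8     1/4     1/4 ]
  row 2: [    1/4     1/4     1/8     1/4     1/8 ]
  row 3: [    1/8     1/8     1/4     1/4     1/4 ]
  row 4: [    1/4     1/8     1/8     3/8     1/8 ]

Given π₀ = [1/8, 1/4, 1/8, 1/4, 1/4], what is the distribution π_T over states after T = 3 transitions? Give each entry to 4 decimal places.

t=0: π = [0.1250, 0.2500, 0.1250, 0.2500, 0.2500]
t=1: π = [0.1875, 0.1875, 0.1719, 0.2656, 0.1875]
t=2: π = [0.1934, 0.1934, 0.1816, 0.2500, 0.1816]
t=3: π = [0.1946, 0.1960, 0.1804, 0.2485, 0.1804]

π = [0.1946, 0.1960, 0.1804, 0.2485, 0.1804]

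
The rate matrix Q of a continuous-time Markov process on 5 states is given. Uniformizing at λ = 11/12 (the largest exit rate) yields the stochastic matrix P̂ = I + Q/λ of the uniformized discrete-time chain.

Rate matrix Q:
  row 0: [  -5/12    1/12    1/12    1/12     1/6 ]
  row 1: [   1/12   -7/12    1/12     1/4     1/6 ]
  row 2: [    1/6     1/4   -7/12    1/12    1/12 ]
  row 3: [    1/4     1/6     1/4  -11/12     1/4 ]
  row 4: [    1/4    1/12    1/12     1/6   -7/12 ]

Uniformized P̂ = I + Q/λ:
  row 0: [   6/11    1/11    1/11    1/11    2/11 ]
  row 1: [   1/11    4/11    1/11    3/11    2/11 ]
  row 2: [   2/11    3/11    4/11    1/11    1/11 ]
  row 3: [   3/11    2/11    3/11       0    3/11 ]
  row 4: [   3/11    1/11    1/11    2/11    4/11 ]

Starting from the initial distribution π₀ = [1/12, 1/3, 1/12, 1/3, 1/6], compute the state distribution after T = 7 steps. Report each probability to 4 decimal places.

t=0: π = [0.0833, 0.3333, 0.0833, 0.3333, 0.1667]
t=1: π = [0.2273, 0.2273, 0.1742, 0.1364, 0.2348]
t=2: π = [0.2775, 0.1970, 0.1632, 0.1412, 0.2211]
t=3: π = [0.2978, 0.1871, 0.1611, 0.1340, 0.2200]
t=4: π = [0.3053, 0.1834, 0.1592, 0.1328, 0.2194]
t=5: π = [0.3082, 0.1819, 0.1585, 0.1321, 0.2193]
t=6: π = [0.3093, 0.1814, 0.1582, 0.1319, 0.2193]
t=7: π = [0.3097, 0.1811, 0.1580, 0.1318, 0.2193]

π = [0.3097, 0.1811, 0.1580, 0.1318, 0.2193]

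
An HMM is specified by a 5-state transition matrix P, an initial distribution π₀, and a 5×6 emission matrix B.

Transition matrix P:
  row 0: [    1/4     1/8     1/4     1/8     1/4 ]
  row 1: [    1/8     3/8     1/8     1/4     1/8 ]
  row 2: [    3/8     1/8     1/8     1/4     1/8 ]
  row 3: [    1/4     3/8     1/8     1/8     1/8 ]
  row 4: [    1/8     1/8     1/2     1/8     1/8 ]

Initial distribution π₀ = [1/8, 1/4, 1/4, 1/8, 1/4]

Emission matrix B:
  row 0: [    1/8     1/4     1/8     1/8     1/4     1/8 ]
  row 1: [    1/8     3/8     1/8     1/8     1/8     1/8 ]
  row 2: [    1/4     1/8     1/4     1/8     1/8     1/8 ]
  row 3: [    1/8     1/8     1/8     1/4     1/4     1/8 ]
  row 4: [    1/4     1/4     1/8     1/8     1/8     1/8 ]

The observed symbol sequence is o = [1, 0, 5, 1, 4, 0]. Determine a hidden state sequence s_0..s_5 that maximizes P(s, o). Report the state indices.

path = [4, 2, 3, 1, 3, 1]

t=0: δ = [3.125e-02, 9.375e-02, 3.125e-02, 1.562e-02, 6.250e-02]  (obs o_0=1)
t=1: δ = [1.465e-03, 4.395e-03, 7.812e-03, 2.930e-03, 2.930e-03]  ψ = [1, 1, 4, 1, 1]  (obs o_1=0)
t=2: δ = [3.662e-04, 2.060e-04, 1.831e-04, 2.441e-04, 1.221e-04]  ψ = [2, 1, 4, 2, 2]  (obs o_2=5)
t=3: δ = [2.289e-05, 3.433e-05, 1.144e-05, 6.437e-06, 2.289e-05]  ψ = [0, 3, 0, 1, 0]  (obs o_3=1)
t=4: δ = [1.431e-06, 1.609e-06, 1.431e-06, 2.146e-06, 7.153e-07]  ψ = [0, 1, 4, 1, 0]  (obs o_4=4)
t=5: δ = [6.706e-08, 1.006e-07, 8.941e-08, 5.029e-08, 8.941e-08]  ψ = [2, 3, 0, 1, 0]  (obs o_5=0)
backtrack: best end state = 1; path = [4, 2, 3, 1, 3, 1]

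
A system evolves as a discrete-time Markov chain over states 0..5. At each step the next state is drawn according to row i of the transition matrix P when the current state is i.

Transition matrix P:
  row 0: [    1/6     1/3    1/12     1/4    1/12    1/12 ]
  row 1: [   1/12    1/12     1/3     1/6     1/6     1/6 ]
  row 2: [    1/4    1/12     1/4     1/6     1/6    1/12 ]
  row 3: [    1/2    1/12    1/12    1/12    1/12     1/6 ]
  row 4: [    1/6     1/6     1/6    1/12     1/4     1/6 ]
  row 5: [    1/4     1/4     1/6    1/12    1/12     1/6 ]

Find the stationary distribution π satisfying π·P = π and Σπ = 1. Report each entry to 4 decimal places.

π = [0.2284, 0.1738, 0.1789, 0.1508, 0.1353, 0.1327]

Balance equations π_j = Σ_i π_i·P[i][j]:
  π_0 = 1/6·π_0 + 1/12·π_1 + 1/4·π_2 + 1/2·π_3 + 1/6·π_4 + 1/4·π_5
  π_1 = 1/3·π_0 + 1/12·π_1 + 1/12·π_2 + 1/12·π_3 + 1/6·π_4 + 1/4·π_5
  π_2 = 1/12·π_0 + 1/3·π_1 + 1/4·π_2 + 1/12·π_3 + 1/6·π_4 + 1/6·π_5
  π_3 = 1/4·π_0 + 1/6·π_1 + 1/6·π_2 + 1/12·π_3 + 1/12·π_4 + 1/12·π_5
  π_4 = 1/12·π_0 + 1/6·π_1 + 1/6·π_2 + 1/12·π_3 + 1/4·π_4 + 1/12·π_5
  normalize: π_0 + π_1 + π_2 + π_3 + π_4 + π_5 = 1
Solving the linear system gives exactly π = [1339/5862, 1019/5862, 1049/5862, 442/2931, 793/5862, 389/2931].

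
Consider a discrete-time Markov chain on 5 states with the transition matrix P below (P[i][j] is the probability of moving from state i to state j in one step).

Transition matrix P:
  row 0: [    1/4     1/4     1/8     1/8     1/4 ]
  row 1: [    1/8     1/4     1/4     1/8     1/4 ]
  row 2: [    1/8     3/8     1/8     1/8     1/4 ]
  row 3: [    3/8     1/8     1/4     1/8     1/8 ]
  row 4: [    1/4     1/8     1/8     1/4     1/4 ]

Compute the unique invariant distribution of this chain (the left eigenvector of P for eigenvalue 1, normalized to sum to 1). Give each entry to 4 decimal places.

π = [0.2198, 0.2234, 0.1722, 0.1538, 0.2308]

Balance equations π_j = Σ_i π_i·P[i][j]:
  π_0 = 1/4·π_0 + 1/8·π_1 + 1/8·π_2 + 3/8·π_3 + 1/4·π_4
  π_1 = 1/4·π_0 + 1/4·π_1 + 3/8·π_2 + 1/8·π_3 + 1/8·π_4
  π_2 = 1/8·π_0 + 1/4·π_1 + 1/8·π_2 + 1/4·π_3 + 1/8·π_4
  π_3 = 1/8·π_0 + 1/8·π_1 + 1/8·π_2 + 1/8·π_3 + 1/4·π_4
  normalize: π_0 + π_1 + π_2 + π_3 + π_4 = 1
Solving the linear system gives exactly π = [20/91, 61/273, 47/273, 2/13, 3/13].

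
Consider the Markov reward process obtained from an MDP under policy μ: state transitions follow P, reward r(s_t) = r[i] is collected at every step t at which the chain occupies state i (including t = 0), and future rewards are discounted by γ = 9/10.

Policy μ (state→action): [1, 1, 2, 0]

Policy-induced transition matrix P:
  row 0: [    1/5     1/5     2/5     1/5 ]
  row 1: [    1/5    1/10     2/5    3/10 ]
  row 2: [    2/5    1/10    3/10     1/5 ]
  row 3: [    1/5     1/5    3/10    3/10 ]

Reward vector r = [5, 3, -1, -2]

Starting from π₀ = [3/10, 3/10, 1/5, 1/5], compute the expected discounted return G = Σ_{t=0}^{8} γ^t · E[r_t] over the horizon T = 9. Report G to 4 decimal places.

t=0: π = [0.3000, 0.3000, 0.2000, 0.2000], E[r] = 1.8000, γ^t·E[r] = 1.800000, running G = 1.800000
t=1: π = [0.2400, 0.1500, 0.3600, 0.2500], E[r] = 0.7900, γ^t·E[r] = 0.711000, running G = 2.511000
t=2: π = [0.2720, 0.1490, 0.3390, 0.2400], E[r] = 0.9880, γ^t·E[r] = 0.800280, running G = 3.311280
t=3: π = [0.2678, 0.1512, 0.3421, 0.2389], E[r] = 0.9727, γ^t·E[r] = 0.709098, running G = 4.020378
t=4: π = [0.2684, 0.1507, 0.3419, 0.2390], E[r] = 0.9742, γ^t·E[r] = 0.639166, running G = 4.659544
t=5: π = [0.2684, 0.1507, 0.3419, 0.2390], E[r] = 0.9743, γ^t·E[r] = 0.575305, running G = 5.234849
t=6: π = [0.2684, 0.1507, 0.3419, 0.2390], E[r] = 0.9743, γ^t·E[r] = 0.517761, running G = 5.752610
t=7: π = [0.2684, 0.1507, 0.3419, 0.2390], E[r] = 0.9743, γ^t·E[r] = 0.465988, running G = 6.218599
t=8: π = [0.2684, 0.1507, 0.3419, 0.2390], E[r] = 0.9743, γ^t·E[r] = 0.419389, running G = 6.637988

G = 6.6380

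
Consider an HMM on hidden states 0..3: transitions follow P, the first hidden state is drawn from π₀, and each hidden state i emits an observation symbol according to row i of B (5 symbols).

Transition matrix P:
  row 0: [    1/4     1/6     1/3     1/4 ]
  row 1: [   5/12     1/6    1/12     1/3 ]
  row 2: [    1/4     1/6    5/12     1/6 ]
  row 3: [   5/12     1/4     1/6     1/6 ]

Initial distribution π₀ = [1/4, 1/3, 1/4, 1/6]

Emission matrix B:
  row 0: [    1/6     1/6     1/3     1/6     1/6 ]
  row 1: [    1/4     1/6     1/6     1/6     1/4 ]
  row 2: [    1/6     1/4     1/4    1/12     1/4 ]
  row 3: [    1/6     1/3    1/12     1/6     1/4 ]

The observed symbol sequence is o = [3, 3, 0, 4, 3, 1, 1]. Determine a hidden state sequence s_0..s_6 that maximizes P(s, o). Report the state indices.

t=0: δ = [4.167e-02, 5.556e-02, 2.083e-02, 2.778e-02]  (obs o_0=3)
t=1: δ = [3.858e-03, 1.543e-03, 1.157e-03, 3.086e-03]  ψ = [1, 1, 0, 1]  (obs o_1=3)
t=2: δ = [2.143e-04, 1.929e-04, 2.143e-04, 1.608e-04]  ψ = [3, 3, 0, 0]  (obs o_2=0)
t=3: δ = [1.340e-05, 1.005e-05, 2.233e-05, 1.608e-05]  ψ = [1, 3, 2, 1]  (obs o_3=4)
t=4: δ = [1.116e-06, 6.698e-07, 7.752e-07, 6.202e-07]  ψ = [3, 3, 2, 2]  (obs o_4=3)
t=5: δ = [4.651e-08, 3.101e-08, 9.303e-08, 9.303e-08]  ψ = [0, 0, 0, 0]  (obs o_5=1)
t=6: δ = [6.460e-09, 3.876e-09, 9.690e-09, 5.168e-09]  ψ = [3, 3, 2, 2]  (obs o_6=1)
backtrack: best end state = 2; path = [1, 3, 1, 3, 0, 2, 2]

path = [1, 3, 1, 3, 0, 2, 2]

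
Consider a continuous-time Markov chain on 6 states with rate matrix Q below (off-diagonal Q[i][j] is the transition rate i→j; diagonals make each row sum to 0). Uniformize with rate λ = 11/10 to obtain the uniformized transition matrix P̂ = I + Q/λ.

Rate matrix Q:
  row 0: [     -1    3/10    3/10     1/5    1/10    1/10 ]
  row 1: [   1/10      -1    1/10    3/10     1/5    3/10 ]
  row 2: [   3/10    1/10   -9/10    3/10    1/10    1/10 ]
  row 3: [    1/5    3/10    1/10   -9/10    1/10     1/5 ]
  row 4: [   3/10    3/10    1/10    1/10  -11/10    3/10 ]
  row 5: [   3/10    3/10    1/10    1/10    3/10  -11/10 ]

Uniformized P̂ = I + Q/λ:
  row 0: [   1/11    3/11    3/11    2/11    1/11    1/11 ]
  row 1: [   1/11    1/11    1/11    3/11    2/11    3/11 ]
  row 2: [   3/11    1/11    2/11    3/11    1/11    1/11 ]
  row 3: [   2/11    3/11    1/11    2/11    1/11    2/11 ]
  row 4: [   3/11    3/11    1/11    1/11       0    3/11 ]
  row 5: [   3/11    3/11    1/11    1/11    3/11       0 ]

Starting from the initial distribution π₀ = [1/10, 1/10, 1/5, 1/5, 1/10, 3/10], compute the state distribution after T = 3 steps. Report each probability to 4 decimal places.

t=0: π = [0.1000, 0.1000, 0.2000, 0.2000, 0.1000, 0.3000]
t=1: π = [0.2182, 0.2182, 0.1273, 0.1727, 0.1455, 0.1182]
t=2: π = [0.1777, 0.2099, 0.1421, 0.1893, 0.1190, 0.1620]
t=3: π = [0.1850, 0.2087, 0.1361, 0.1883, 0.1286, 0.1532]

π = [0.1850, 0.2087, 0.1361, 0.1883, 0.1286, 0.1532]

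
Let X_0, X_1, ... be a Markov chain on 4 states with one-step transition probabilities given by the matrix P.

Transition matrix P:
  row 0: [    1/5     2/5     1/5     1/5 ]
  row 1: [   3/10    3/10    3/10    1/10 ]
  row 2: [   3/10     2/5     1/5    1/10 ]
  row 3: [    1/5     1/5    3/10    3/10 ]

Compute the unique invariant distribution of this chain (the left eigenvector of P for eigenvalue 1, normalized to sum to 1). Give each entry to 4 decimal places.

Balance equations π_j = Σ_i π_i·P[i][j]:
  π_0 = 1/5·π_0 + 3/10·π_1 + 3/10·π_2 + 1/5·π_3
  π_1 = 2/5·π_0 + 3/10·π_1 + 2/5·π_2 + 1/5·π_3
  π_2 = 1/5·π_0 + 3/10·π_1 + 1/5·π_2 + 3/10·π_3
  normalize: π_0 + π_1 + π_2 + π_3 = 1
Solving the linear system gives exactly π = [23/89, 328/979, 244/979, 14/89].

π = [0.2584, 0.3350, 0.2492, 0.1573]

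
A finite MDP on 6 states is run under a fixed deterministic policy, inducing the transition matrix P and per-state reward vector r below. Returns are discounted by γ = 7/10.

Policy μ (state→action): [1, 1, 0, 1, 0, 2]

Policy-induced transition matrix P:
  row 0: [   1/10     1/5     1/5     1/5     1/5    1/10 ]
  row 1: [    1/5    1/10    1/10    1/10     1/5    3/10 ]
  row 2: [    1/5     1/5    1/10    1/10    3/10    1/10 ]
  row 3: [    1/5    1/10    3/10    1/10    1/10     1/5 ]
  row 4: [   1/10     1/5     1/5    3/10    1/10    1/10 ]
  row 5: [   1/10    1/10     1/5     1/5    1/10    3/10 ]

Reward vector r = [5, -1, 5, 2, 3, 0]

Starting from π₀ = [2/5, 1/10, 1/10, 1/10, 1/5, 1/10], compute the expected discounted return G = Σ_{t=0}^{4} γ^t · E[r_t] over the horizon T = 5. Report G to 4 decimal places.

G = 7.3542

t=0: π = [0.4000, 0.1000, 0.1000, 0.1000, 0.2000, 0.1000], E[r] = 3.2000, γ^t·E[r] = 3.200000, running G = 3.200000
t=1: π = [0.1300, 0.1700, 0.1900, 0.1900, 0.1700, 0.1500], E[r] = 2.3200, γ^t·E[r] = 1.624000, running G = 4.824000
t=2: π = [0.1550, 0.1490, 0.1830, 0.1620, 0.1680, 0.1830], E[r] = 2.3690, γ^t·E[r] = 1.160810, running G = 5.984810
t=3: π = [0.1494, 0.1506, 0.1830, 0.1674, 0.1670, 0.1826], E[r] = 2.3472, γ^t·E[r] = 0.805090, running G = 6.789900
t=4: π = [0.1501, 0.1499, 0.1834, 0.1666, 0.1666, 0.1834], E[r] = 2.3505, γ^t·E[r] = 0.564345, running G = 7.354245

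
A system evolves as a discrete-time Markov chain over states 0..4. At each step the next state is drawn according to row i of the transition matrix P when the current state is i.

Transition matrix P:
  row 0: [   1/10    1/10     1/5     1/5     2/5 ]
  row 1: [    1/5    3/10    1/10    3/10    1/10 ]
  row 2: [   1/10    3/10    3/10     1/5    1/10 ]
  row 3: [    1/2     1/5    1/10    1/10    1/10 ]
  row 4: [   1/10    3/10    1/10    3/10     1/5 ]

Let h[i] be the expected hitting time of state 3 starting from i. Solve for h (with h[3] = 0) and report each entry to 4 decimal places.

h = [4.0646, 3.7012, 4.1184, 0.0000, 3.6608]

First-step conditioning: h[3] = 0; for i ≠ 3, h[i] = 1 + Σ_k P[i][k]·h[k].
  h[0] = 1 + 1/10·h[0] + 1/10·h[1] + 1/5·h[2] + 2/5·h[4]
  h[1] = 1 + 1/5·h[0] + 3/10·h[1] + 1/10·h[2] + 1/10·h[4]
  h[2] = 1 + 1/10·h[0] + 3/10·h[1] + 3/10·h[2] + 1/10·h[4]
  h[4] = 1 + 1/10·h[0] + 3/10·h[1] + 1/10·h[2] + 1/5·h[4]
Solving the 4×4 linear system over states ≠ 3 gives exactly h = [3020/743, 2750/743, 3060/743, 0, 2720/743] (h[3] = 0 is the target).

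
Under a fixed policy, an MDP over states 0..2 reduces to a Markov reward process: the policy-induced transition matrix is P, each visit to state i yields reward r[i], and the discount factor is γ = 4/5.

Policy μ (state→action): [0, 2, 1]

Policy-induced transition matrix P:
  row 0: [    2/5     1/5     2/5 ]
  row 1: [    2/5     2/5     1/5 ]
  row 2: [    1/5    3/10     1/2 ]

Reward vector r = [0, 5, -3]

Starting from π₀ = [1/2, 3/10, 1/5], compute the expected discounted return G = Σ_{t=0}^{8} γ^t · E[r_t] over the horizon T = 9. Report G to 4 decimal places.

G = 2.0198

t=0: π = [0.5000, 0.3000, 0.2000], E[r] = 0.9000, γ^t·E[r] = 0.900000, running G = 0.900000
t=1: π = [0.3600, 0.2800, 0.3600], E[r] = 0.3200, γ^t·E[r] = 0.256000, running G = 1.156000
t=2: π = [0.3280, 0.2920, 0.3800], E[r] = 0.3200, γ^t·E[r] = 0.204800, running G = 1.360800
t=3: π = [0.3240, 0.2964, 0.3796], E[r] = 0.3432, γ^t·E[r] = 0.175718, running G = 1.536518
t=4: π = [0.3241, 0.2972, 0.3787], E[r] = 0.3502, γ^t·E[r] = 0.143426, running G = 1.679944
t=5: π = [0.3243, 0.2973, 0.3784], E[r] = 0.3513, γ^t·E[r] = 0.115121, running G = 1.795064
t=6: π = [0.3243, 0.2973, 0.3784], E[r] = 0.3514, γ^t·E[r] = 0.092115, running G = 1.887179
t=7: π = [0.3243, 0.2973, 0.3784], E[r] = 0.3514, γ^t·E[r] = 0.073686, running G = 1.960866
t=8: π = [0.3243, 0.2973, 0.3784], E[r] = 0.3514, γ^t·E[r] = 0.058947, running G = 2.019813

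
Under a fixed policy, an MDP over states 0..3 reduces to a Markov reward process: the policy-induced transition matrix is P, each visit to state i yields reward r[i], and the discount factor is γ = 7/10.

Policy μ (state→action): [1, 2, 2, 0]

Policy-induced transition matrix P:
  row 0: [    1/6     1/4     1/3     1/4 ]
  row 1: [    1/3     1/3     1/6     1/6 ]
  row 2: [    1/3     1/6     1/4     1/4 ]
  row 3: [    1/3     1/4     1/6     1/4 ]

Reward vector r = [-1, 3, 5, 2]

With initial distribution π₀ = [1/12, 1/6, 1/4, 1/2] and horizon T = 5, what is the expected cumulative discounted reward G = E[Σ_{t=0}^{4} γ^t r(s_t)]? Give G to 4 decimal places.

t=0: π = [0.0833, 0.1667, 0.2500, 0.5000], E[r] = 2.6667, γ^t·E[r] = 2.666667, running G = 2.666667
t=1: π = [0.3194, 0.2431, 0.2014, 0.2361], E[r] = 1.8889, γ^t·E[r] = 1.322222, running G = 3.988889
t=2: π = [0.2801, 0.2535, 0.2367, 0.2297], E[r] = 2.1233, γ^t·E[r] = 1.040399, running G = 5.029288
t=3: π = [0.2867, 0.2514, 0.2331, 0.2289], E[r] = 2.0907, γ^t·E[r] = 0.717098, running G = 5.746386
t=4: π = [0.2856, 0.2515, 0.2339, 0.2291], E[r] = 2.0964, γ^t·E[r] = 0.503357, running G = 6.249743

G = 6.2497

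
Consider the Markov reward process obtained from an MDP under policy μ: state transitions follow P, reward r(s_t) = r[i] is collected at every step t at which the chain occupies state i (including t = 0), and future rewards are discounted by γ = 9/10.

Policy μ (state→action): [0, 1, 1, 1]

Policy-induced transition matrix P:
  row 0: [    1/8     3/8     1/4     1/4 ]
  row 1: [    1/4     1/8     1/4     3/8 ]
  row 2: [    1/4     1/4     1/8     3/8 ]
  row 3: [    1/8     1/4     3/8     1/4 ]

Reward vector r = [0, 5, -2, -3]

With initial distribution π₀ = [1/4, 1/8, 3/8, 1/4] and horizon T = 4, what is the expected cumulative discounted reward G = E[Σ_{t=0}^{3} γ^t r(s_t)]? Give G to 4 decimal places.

G = -1.3229

t=0: π = [0.2500, 0.1250, 0.3750, 0.2500], E[r] = -0.8750, γ^t·E[r] = -0.875000, running G = -0.875000
t=1: π = [0.1875, 0.2656, 0.2344, 0.3125], E[r] = -0.0781, γ^t·E[r] = -0.070313, running G = -0.945313
t=2: π = [0.1875, 0.2402, 0.2598, 0.3125], E[r] = -0.2559, γ^t·E[r] = -0.207246, running G = -1.152559
t=3: π = [0.1875, 0.2434, 0.2566, 0.3125], E[r] = -0.2336, γ^t·E[r] = -0.170325, running G = -1.322884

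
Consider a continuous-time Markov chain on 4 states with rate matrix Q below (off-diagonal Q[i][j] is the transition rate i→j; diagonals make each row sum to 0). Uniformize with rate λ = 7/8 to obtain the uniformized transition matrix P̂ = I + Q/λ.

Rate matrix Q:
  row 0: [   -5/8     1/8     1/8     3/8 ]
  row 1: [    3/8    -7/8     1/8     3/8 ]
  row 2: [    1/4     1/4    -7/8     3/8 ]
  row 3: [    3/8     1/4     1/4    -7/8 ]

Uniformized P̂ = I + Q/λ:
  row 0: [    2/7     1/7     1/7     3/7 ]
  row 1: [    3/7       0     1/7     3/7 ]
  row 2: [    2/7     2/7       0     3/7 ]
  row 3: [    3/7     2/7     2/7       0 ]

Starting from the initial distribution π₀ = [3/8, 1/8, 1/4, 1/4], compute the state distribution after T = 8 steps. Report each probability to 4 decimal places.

t=0: π = [0.3750, 0.1250, 0.2500, 0.2500]
t=1: π = [0.3393, 0.1964, 0.1429, 0.3214]
t=2: π = [0.3597, 0.1811, 0.1684, 0.2908]
t=3: π = [0.3531, 0.1826, 0.1603, 0.3039]
t=4: π = [0.3552, 0.1831, 0.1634, 0.2983]
t=5: π = [0.3545, 0.1827, 0.1621, 0.3007]
t=6: π = [0.3548, 0.1829, 0.1627, 0.2997]
t=7: π = [0.3547, 0.1828, 0.1624, 0.3001]
t=8: π = [0.3547, 0.1828, 0.1625, 0.2999]

π = [0.3547, 0.1828, 0.1625, 0.2999]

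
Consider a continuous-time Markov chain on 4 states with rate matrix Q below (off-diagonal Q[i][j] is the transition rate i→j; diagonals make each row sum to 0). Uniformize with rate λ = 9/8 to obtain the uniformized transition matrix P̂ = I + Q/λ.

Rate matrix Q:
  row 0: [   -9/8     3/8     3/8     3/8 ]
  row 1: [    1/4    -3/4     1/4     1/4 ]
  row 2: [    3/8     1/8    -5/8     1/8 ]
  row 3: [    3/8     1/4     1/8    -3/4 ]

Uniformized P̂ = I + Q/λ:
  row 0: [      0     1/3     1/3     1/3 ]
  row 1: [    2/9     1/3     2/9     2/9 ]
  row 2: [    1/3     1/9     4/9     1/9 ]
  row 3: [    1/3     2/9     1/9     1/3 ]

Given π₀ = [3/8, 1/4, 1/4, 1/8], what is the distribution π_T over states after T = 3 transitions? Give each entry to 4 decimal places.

π = [0.2257, 0.2443, 0.2858, 0.2442]

t=0: π = [0.3750, 0.2500, 0.2500, 0.1250]
t=1: π = [0.1806, 0.2639, 0.3056, 0.2500]
t=2: π = [0.2438, 0.2377, 0.2824, 0.2361]
t=3: π = [0.2257, 0.2443, 0.2858, 0.2442]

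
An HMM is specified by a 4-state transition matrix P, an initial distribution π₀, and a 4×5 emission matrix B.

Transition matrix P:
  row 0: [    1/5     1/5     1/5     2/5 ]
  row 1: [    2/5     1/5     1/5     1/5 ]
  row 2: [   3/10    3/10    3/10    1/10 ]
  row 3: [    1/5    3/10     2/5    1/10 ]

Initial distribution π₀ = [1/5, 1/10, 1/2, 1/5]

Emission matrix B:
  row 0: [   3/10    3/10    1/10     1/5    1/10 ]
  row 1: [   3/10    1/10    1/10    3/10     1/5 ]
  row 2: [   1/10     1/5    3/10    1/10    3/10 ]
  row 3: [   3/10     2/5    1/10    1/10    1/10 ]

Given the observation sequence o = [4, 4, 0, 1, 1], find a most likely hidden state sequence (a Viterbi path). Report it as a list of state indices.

t=0: δ = [2.000e-02, 2.000e-02, 1.500e-01, 2.000e-02]  (obs o_0=4)
t=1: δ = [4.500e-03, 9.000e-03, 1.350e-02, 1.500e-03]  ψ = [2, 2, 2, 2]  (obs o_1=4)
t=2: δ = [1.215e-03, 1.215e-03, 4.050e-04, 5.400e-04]  ψ = [2, 2, 2, 0]  (obs o_2=0)
t=3: δ = [1.458e-04, 2.430e-05, 4.860e-05, 1.944e-04]  ψ = [1, 0, 0, 0]  (obs o_3=1)
t=4: δ = [1.166e-05, 5.832e-06, 1.555e-05, 2.333e-05]  ψ = [3, 3, 3, 0]  (obs o_4=1)
backtrack: best end state = 3; path = [2, 2, 1, 0, 3]

path = [2, 2, 1, 0, 3]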